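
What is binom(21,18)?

1330

C(21,18) = C(21,3) by symmetry.
C(21,3) = (21·20·19) / 3! = 7980 / 6 = 1330.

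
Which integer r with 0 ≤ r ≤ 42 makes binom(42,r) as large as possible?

21

C(42,r) is maximized at r = 42/2 = 21.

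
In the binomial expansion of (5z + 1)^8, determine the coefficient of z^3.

7000

The general term is C(8,j)·(5z)^j·(1)^(8-j); the z^3 term has j = 3.
C(8,3) = 56.
Coefficient = C(8,3) · 5^3 = 56 · 125 = 7000.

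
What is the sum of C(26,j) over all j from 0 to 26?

Setting x = 1 in (1+x)^26 gives Σ C(26,j) = 2^26 = 67108864.

67108864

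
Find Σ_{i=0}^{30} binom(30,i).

Setting x = 1 in (1+x)^30 gives Σ C(30,i) = 2^30 = 1073741824.

1073741824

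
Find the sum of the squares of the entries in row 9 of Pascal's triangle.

Σ C(9,i)² is the coefficient of x^9 in (1+x)^9(1+x)^9 = (1+x)^18, i.e. C(18,9) = 48620.

48620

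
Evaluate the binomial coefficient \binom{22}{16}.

C(22,16) = C(22,6) by symmetry.
C(22,6) = (22·21·20·19·18·17) / 6! = 53721360 / 720 = 74613.

74613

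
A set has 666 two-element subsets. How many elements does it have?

37

n(n−1)/2 = 666 ⇒ n(n−1) = 1332. Since 37·36 = 1332, n = 37.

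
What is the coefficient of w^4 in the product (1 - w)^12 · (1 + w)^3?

21

Coefficient of w^4 = Σ_{j} C(12,j)·(-1)^j·C(3,4-j)·1^(4-j) for j from 1 to 4.
= (-12) + 198 + (-660) + 495 = 21.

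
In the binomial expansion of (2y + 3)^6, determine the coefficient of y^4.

2160

The general term is C(6,j)·(2y)^j·(3)^(6-j); the y^4 term has j = 4.
C(6,4) = 15.
Coefficient = C(6,4) · 2^4 · 3^2 = 15 · 16 · 9 = 2160.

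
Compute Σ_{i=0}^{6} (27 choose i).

397594

1 + 27 + 351 + 2925 + 17550 + 80730 + 296010 = 397594.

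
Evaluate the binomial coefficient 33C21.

C(33,21) = C(33,12) by symmetry.
C(33,12) = (33·32·31·30·29·28·27·26·25·24·23·22) / 12! = 169958063987712000 / 479001600 = 354817320.

354817320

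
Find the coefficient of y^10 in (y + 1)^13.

286

The general term is C(13,j)·(y)^j·(1)^(13-j); the y^10 term has j = 10.
C(13,10) = 286.
Coefficient = C(13,10) = 286.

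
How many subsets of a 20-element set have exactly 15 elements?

Choose the 15 positions: C(20,15) = 15504.

15504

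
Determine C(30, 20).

C(30,20) = C(30,10) by symmetry.
C(30,10) = (30·29·28·27·26·25·24·23·22·21) / 10! = 109027350432000 / 3628800 = 30045015.

30045015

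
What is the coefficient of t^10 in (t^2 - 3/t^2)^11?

General term: C(11,j)·(t^2)^j·(-3/t^2)^(11-j), with t-exponent 2j − 2(11−j) = 4j − 22.
Set 4j − 22 = 10: j = 8.
C(11,8) = 165; 1^8 = 1; (-3)^3 = -27.
Coefficient = 165 · 1 · (-27) = -4455.

-4455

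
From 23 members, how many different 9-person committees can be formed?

817190

This is C(23,9) = 817190.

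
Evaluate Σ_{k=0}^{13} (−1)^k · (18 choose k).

-2380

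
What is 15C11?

1365

C(15,11) = C(15,4) by symmetry.
C(15,4) = (15·14·13·12) / 4! = 32760 / 24 = 1365.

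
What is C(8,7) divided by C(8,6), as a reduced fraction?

C(n,k+1)/C(n,k) = (n−k)/(k+1) = (8−6)/(6+1) = 2/7.

2/7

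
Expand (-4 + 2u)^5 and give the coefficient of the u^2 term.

The general term is C(5,j)·(-4)^j·(2u)^(5-j); the u^2 term has j = 3.
C(5,3) = 10.
Coefficient = C(5,3) · (-4)^3 · 2^2 = 10 · (-64) · 4 = -2560.

-2560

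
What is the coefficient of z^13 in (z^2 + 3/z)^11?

4455

General term: C(11,j)·(z^2)^j·(3/z)^(11-j), with z-exponent 2j − 1(11−j) = 3j − 11.
Set 3j − 11 = 13: j = 8.
C(11,8) = 165; 1^8 = 1; 3^3 = 27.
Coefficient = 165 · 1 · 27 = 4455.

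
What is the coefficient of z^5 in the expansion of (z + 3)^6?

The general term is C(6,j)·(z)^j·(3)^(6-j); the z^5 term has j = 5.
C(6,5) = 6.
Coefficient = C(6,5) · 3^1 = 6 · 3 = 18.

18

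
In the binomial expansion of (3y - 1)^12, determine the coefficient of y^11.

-2125764

The general term is C(12,j)·(3y)^j·(-1)^(12-j); the y^11 term has j = 11.
C(12,11) = 12.
Coefficient = C(12,11) · 3^11 · (-1)^1 = 12 · 177147 · (-1) = -2125764.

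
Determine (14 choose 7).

3432

C(14,7) = (14·13·12·11·10·9·8) / 7! = 17297280 / 5040 = 3432.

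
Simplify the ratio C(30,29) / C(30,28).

C(n,k+1)/C(n,k) = (n−k)/(k+1) = (30−28)/(28+1) = 2/29.

2/29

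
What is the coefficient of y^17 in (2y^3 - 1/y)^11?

General term: C(11,j)·(2y^3)^j·(-1/y)^(11-j), with y-exponent 3j − 1(11−j) = 4j − 11.
Set 4j − 11 = 17: j = 7.
C(11,7) = 330; 2^7 = 128; (-1)^4 = 1.
Coefficient = 330 · 128 · 1 = 42240.

42240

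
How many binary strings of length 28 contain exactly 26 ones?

Choose the 26 positions: C(28,26) = 378.

378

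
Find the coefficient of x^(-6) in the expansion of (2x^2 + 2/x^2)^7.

2688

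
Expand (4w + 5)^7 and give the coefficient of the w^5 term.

537600

The general term is C(7,j)·(4w)^j·(5)^(7-j); the w^5 term has j = 5.
C(7,5) = 21.
Coefficient = C(7,5) · 4^5 · 5^2 = 21 · 1024 · 25 = 537600.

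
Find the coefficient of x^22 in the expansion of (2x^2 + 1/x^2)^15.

General term: C(15,j)·(2x^2)^j·(1/x^2)^(15-j), with x-exponent 2j − 2(15−j) = 4j − 30.
Set 4j − 30 = 22: j = 13.
C(15,13) = 105; 2^13 = 8192; 1^2 = 1.
Coefficient = 105 · 8192 · 1 = 860160.

860160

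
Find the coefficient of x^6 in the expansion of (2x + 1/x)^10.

11520

General term: C(10,j)·(2x)^j·(1/x)^(10-j), with x-exponent 1j − 1(10−j) = 2j − 10.
Set 2j − 10 = 6: j = 8.
C(10,8) = 45; 2^8 = 256; 1^2 = 1.
Coefficient = 45 · 256 · 1 = 11520.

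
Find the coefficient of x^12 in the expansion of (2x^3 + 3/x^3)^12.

10264320

General term: C(12,j)·(2x^3)^j·(3/x^3)^(12-j), with x-exponent 3j − 3(12−j) = 6j − 36.
Set 6j − 36 = 12: j = 8.
C(12,8) = 495; 2^8 = 256; 3^4 = 81.
Coefficient = 495 · 256 · 81 = 10264320.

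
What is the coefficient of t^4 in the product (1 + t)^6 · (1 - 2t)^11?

Coefficient of t^4 = Σ_{j} C(6,j)·1^j·C(11,4-j)·(-2)^(4-j) for j from 0 to 4.
= 5280 + (-7920) + 3300 + (-440) + 15 = 235.

235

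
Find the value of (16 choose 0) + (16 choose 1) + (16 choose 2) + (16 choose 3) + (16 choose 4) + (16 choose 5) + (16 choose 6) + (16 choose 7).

26333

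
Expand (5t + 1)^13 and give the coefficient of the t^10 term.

The general term is C(13,j)·(5t)^j·(1)^(13-j); the t^10 term has j = 10.
C(13,10) = 286.
Coefficient = C(13,10) · 5^10 = 286 · 9765625 = 2792968750.

2792968750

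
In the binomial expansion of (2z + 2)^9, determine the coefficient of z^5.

The general term is C(9,j)·(2z)^j·(2)^(9-j); the z^5 term has j = 5.
C(9,5) = 126.
Coefficient = C(9,5) · 2^5 · 2^4 = 126 · 32 · 16 = 64512.

64512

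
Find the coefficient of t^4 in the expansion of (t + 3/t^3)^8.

General term: C(8,j)·(t)^j·(3/t^3)^(8-j), with t-exponent 1j − 3(8−j) = 4j − 24.
Set 4j − 24 = 4: j = 7.
C(8,7) = 8; 1^7 = 1; 3^1 = 3.
Coefficient = 8 · 1 · 3 = 24.

24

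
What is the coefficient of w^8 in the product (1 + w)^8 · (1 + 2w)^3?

833

Coefficient of w^8 = Σ_{j} C(8,j)·1^j·C(3,8-j)·2^(8-j) for j from 5 to 8.
= 448 + 336 + 48 + 1 = 833.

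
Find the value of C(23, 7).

245157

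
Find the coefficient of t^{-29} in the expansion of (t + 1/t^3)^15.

1365

General term: C(15,j)·(t)^j·(1/t^3)^(15-j), with t-exponent 1j − 3(15−j) = 4j − 45.
Set 4j − 45 = -29: j = 4.
C(15,4) = 1365; 1^4 = 1; 1^11 = 1.
Coefficient = 1365 · 1 · 1 = 1365.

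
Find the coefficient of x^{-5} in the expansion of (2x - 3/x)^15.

General term: C(15,j)·(2x)^j·(-3/x)^(15-j), with x-exponent 1j − 1(15−j) = 2j − 15.
Set 2j − 15 = -5: j = 5.
C(15,5) = 3003; 2^5 = 32; (-3)^10 = 59049.
Coefficient = 3003 · 32 · 59049 = 5674372704.

5674372704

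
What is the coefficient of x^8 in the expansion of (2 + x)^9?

18

The general term is C(9,j)·(2)^j·(x)^(9-j); the x^8 term has j = 1.
C(9,1) = 9.
Coefficient = C(9,1) · 2^1 = 9 · 2 = 18.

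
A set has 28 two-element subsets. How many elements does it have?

n(n−1)/2 = 28 ⇒ n(n−1) = 56. Since 8·7 = 56, n = 8.

8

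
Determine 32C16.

601080390

C(32,16) = (32·31·30·29·28·27·26·25·24·23·22·21·20·19·18·17) / 16! = 12576278705767096320000 / 20922789888000 = 601080390.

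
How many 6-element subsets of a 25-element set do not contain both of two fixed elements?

All 6-subsets: C(25,6) = 177100. Those containing both fixed elements: C(23,4) = 8855.
177100 − 8855 = 168245.

168245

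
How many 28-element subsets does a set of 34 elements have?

1344904

C(34,28) = C(34,6) by symmetry.
C(34,6) = (34·33·32·31·30·29) / 6! = 968330880 / 720 = 1344904.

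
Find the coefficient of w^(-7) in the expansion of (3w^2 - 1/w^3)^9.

General term: C(9,j)·(3w^2)^j·(-1/w^3)^(9-j), with w-exponent 2j − 3(9−j) = 5j − 27.
Set 5j − 27 = -7: j = 4.
C(9,4) = 126; 3^4 = 81; (-1)^5 = -1.
Coefficient = 126 · 81 · (-1) = -10206.

-10206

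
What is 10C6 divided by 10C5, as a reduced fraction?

C(n,k+1)/C(n,k) = (n−k)/(k+1) = (10−5)/(5+1) = 5/6.

5/6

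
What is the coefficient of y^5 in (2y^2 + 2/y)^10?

General term: C(10,j)·(2y^2)^j·(2/y)^(10-j), with y-exponent 2j − 1(10−j) = 3j − 10.
Set 3j − 10 = 5: j = 5.
C(10,5) = 252; 2^5 = 32; 2^5 = 32.
Coefficient = 252 · 32 · 32 = 258048.

258048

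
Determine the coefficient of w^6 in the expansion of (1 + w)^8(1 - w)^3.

14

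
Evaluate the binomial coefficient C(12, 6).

C(12,6) = (12·11·10·9·8·7) / 6! = 665280 / 720 = 924.

924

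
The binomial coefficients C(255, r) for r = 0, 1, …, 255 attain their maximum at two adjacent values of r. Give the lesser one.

127

For odd n = 255, C(255,r) peaks at r = (n−1)/2 and (n+1)/2; the lesser is 127.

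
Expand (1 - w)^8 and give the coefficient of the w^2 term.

28

The general term is C(8,j)·(1)^j·(-w)^(8-j); the w^2 term has j = 6.
C(8,6) = 28.
Coefficient = C(8,6) = 28.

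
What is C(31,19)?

141120525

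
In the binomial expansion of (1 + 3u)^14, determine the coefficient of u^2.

819

The general term is C(14,j)·(1)^j·(3u)^(14-j); the u^2 term has j = 12.
C(14,12) = 91.
Coefficient = C(14,12) · 3^2 = 91 · 9 = 819.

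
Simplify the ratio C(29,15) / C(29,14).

C(n,k+1)/C(n,k) = (n−k)/(k+1) = (29−14)/(14+1) = 15/15 = 1.

1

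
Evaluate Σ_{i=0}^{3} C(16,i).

697

1 + 16 + 120 + 560 = 697.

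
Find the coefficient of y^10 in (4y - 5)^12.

The general term is C(12,j)·(4y)^j·(-5)^(12-j); the y^10 term has j = 10.
C(12,10) = 66.
Coefficient = C(12,10) · 4^10 · (-5)^2 = 66 · 1048576 · 25 = 1730150400.

1730150400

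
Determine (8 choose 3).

56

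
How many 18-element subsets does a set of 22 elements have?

7315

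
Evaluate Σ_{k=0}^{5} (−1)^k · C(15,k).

-2002

The partial alternating sum Σ_{k=0}^{5} (−1)^k C(15,k) = (−1)^5 C(14,5) = -2002.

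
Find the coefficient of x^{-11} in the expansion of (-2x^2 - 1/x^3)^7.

-84

General term: C(7,j)·(-2x^2)^j·(-1/x^3)^(7-j), with x-exponent 2j − 3(7−j) = 5j − 21.
Set 5j − 21 = -11: j = 2.
C(7,2) = 21; (-2)^2 = 4; (-1)^5 = -1.
Coefficient = 21 · 4 · (-1) = -84.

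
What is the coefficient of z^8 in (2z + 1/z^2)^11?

General term: C(11,j)·(2z)^j·(1/z^2)^(11-j), with z-exponent 1j − 2(11−j) = 3j − 22.
Set 3j − 22 = 8: j = 10.
C(11,10) = 11; 2^10 = 1024; 1^1 = 1.
Coefficient = 11 · 1024 · 1 = 11264.

11264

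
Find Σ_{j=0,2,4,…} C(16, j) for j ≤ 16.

32768

Half of (1+1)^16 + (1−1)^16 gives the even-index sum: 2^15 = 32768.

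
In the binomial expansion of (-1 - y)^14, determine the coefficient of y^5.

The general term is C(14,j)·(-1)^j·(-y)^(14-j); the y^5 term has j = 9.
C(14,9) = 2002.
Coefficient = C(14,9) · (-1)^9 · (-1)^5 = 2002 · (-1) · (-1) = 2002.

2002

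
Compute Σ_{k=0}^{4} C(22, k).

9109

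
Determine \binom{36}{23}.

2310789600

C(36,23) = C(36,13) by symmetry.
C(36,13) = (36·35·34·33·32·31·30·29·28·27·26·25·24) / 13! = 14389334903623680000 / 6227020800 = 2310789600.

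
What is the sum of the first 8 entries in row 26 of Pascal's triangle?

971712

1 + 26 + 325 + 2600 + 14950 + 65780 + 230230 + 657800 = 971712.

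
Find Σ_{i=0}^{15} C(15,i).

The entries of row 15 sum to 2^15 = 32768.

32768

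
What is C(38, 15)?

C(38,15) = (38·37·36·35·34·33·32·31·30·29·28·27·26·25·24) / 15! = 20231404874494894080000 / 1307674368000 = 15471286560.

15471286560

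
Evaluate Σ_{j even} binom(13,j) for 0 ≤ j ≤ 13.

4096

Half of (1+1)^13 + (1−1)^13 gives the even-index sum: 2^12 = 4096.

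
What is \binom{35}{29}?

1623160

C(35,29) = C(35,6) by symmetry.
C(35,6) = (35·34·33·32·31·30) / 6! = 1168675200 / 720 = 1623160.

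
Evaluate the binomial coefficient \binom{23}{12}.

1352078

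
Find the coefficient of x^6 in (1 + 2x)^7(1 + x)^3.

Coefficient of x^6 = Σ_{j} C(7,j)·2^j·C(3,6-j)·1^(6-j) for j from 3 to 6.
= 280 + 1680 + 2016 + 448 = 4424.

4424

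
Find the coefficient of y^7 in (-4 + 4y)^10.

The general term is C(10,j)·(-4)^j·(4y)^(10-j); the y^7 term has j = 3.
C(10,3) = 120.
Coefficient = C(10,3) · (-4)^3 · 4^7 = 120 · (-64) · 16384 = -125829120.

-125829120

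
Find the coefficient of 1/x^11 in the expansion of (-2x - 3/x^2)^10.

2099520

General term: C(10,j)·(-2x)^j·(-3/x^2)^(10-j), with x-exponent 1j − 2(10−j) = 3j − 20.
Set 3j − 20 = -11: j = 3.
C(10,3) = 120; (-2)^3 = -8; (-3)^7 = -2187.
Coefficient = 120 · (-8) · (-2187) = 2099520.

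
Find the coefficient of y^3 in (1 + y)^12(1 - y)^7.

Coefficient of y^3 = Σ_{j} C(12,j)·1^j·C(7,3-j)·(-1)^(3-j) for j from 0 to 3.
= (-35) + 252 + (-462) + 220 = -25.

-25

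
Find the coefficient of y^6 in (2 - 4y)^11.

The general term is C(11,j)·(2)^j·(-4y)^(11-j); the y^6 term has j = 5.
C(11,5) = 462.
Coefficient = C(11,5) · 2^5 · (-4)^6 = 462 · 32 · 4096 = 60555264.

60555264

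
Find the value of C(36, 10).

254186856

C(36,10) = (36·35·34·33·32·31·30·29·28·27) / 10! = 922393263052800 / 3628800 = 254186856.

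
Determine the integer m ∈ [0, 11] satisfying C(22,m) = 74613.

C(22,m) increases on 0 ≤ m ≤ 11. C(22,5) = 26334 and C(22,6) = 74613, so m = 6.

6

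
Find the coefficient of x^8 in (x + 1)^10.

45

The general term is C(10,j)·(x)^j·(1)^(10-j); the x^8 term has j = 8.
C(10,8) = 45.
Coefficient = C(10,8) = 45.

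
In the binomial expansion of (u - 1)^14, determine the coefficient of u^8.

3003

The general term is C(14,j)·(u)^j·(-1)^(14-j); the u^8 term has j = 8.
C(14,8) = 3003.
Coefficient = C(14,8) = 3003.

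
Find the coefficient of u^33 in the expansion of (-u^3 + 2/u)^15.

General term: C(15,j)·(-u^3)^j·(2/u)^(15-j), with u-exponent 3j − 1(15−j) = 4j − 15.
Set 4j − 15 = 33: j = 12.
C(15,12) = 455; (-1)^12 = 1; 2^3 = 8.
Coefficient = 455 · 1 · 8 = 3640.

3640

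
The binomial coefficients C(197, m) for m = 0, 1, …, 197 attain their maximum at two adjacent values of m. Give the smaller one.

98

For odd n = 197, C(197,m) peaks at m = (n−1)/2 and (n+1)/2; the smaller is 98.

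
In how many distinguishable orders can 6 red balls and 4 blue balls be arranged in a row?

210

Choose positions for the red balls: C(10,6) = 210.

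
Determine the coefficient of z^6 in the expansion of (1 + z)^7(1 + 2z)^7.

Coefficient of z^6 = Σ_{j} C(7,j)·1^j·C(7,6-j)·2^(6-j) for j from 0 to 6.
= 448 + 4704 + 11760 + 9800 + 2940 + 294 + 7 = 29953.

29953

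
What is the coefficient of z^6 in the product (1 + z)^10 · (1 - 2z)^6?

Coefficient of z^6 = Σ_{j} C(10,j)·1^j·C(6,6-j)·(-2)^(6-j) for j from 0 to 6.
= 64 + (-1920) + 10800 + (-19200) + 12600 + (-3024) + 210 = -470.

-470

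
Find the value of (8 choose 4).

70

C(8,4) = (8·7·6·5) / 4! = 1680 / 24 = 70.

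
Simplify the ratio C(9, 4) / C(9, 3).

3/2

C(n,k+1)/C(n,k) = (n−k)/(k+1) = (9−3)/(3+1) = 6/4 = 3/2.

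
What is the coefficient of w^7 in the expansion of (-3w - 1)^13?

-3752892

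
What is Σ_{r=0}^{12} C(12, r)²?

2704156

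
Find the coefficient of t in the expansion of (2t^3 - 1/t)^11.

1320

General term: C(11,j)·(2t^3)^j·(-1/t)^(11-j), with t-exponent 3j − 1(11−j) = 4j − 11.
Set 4j − 11 = 1: j = 3.
C(11,3) = 165; 2^3 = 8; (-1)^8 = 1.
Coefficient = 165 · 8 · 1 = 1320.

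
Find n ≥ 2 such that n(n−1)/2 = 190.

20

n(n−1)/2 = 190 ⇒ n(n−1) = 380. Since 20·19 = 380, n = 20.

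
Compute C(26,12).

9657700

C(26,12) = (26·25·24·23·22·21·20·19·18·17·16·15) / 12! = 4626053752320000 / 479001600 = 9657700.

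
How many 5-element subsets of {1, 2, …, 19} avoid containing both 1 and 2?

All 5-subsets: C(19,5) = 11628. Those containing both fixed elements: C(17,3) = 680.
11628 − 680 = 10948.

10948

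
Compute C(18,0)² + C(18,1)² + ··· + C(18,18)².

9075135300

Σ C(18,r)² is the coefficient of x^18 in (1+x)^18(1+x)^18 = (1+x)^36, i.e. C(36,18) = 9075135300.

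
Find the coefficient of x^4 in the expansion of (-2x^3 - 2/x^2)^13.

General term: C(13,j)·(-2x^3)^j·(-2/x^2)^(13-j), with x-exponent 3j − 2(13−j) = 5j − 26.
Set 5j − 26 = 4: j = 6.
C(13,6) = 1716; (-2)^6 = 64; (-2)^7 = -128.
Coefficient = 1716 · 64 · (-128) = -14057472.

-14057472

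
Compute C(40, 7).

18643560

C(40,7) = (40·39·38·37·36·35·34) / 7! = 93963542400 / 5040 = 18643560.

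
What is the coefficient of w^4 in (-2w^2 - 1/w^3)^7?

General term: C(7,j)·(-2w^2)^j·(-1/w^3)^(7-j), with w-exponent 2j − 3(7−j) = 5j − 21.
Set 5j − 21 = 4: j = 5.
C(7,5) = 21; (-2)^5 = -32; (-1)^2 = 1.
Coefficient = 21 · (-32) · 1 = -672.

-672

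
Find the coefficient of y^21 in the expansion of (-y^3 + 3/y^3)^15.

General term: C(15,j)·(-y^3)^j·(3/y^3)^(15-j), with y-exponent 3j − 3(15−j) = 6j − 45.
Set 6j − 45 = 21: j = 11.
C(15,11) = 1365; (-1)^11 = -1; 3^4 = 81.
Coefficient = 1365 · (-1) · 81 = -110565.

-110565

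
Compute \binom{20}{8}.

125970

C(20,8) = (20·19·18·17·16·15·14·13) / 8! = 5079110400 / 40320 = 125970.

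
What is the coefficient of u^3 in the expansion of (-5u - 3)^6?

67500

The general term is C(6,j)·(-5u)^j·(-3)^(6-j); the u^3 term has j = 3.
C(6,3) = 20.
Coefficient = C(6,3) · (-5)^3 · (-3)^3 = 20 · (-125) · (-27) = 67500.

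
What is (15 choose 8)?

6435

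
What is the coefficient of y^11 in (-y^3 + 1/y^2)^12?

General term: C(12,j)·(-y^3)^j·(1/y^2)^(12-j), with y-exponent 3j − 2(12−j) = 5j − 24.
Set 5j − 24 = 11: j = 7.
C(12,7) = 792; (-1)^7 = -1; 1^5 = 1.
Coefficient = 792 · (-1) · 1 = -792.

-792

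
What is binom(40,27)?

12033222880

C(40,27) = C(40,13) by symmetry.
C(40,13) = (40·39·38·37·36·35·34·33·32·31·30·29·28) / 13! = 74931129164795904000 / 6227020800 = 12033222880.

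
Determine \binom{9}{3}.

C(9,3) = (9·8·7) / 3! = 504 / 6 = 84.

84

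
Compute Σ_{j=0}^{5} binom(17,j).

1 + 17 + 136 + 680 + 2380 + 6188 = 9402.

9402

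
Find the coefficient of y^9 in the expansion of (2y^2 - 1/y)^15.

-1647360

General term: C(15,j)·(2y^2)^j·(-1/y)^(15-j), with y-exponent 2j − 1(15−j) = 3j − 15.
Set 3j − 15 = 9: j = 8.
C(15,8) = 6435; 2^8 = 256; (-1)^7 = -1.
Coefficient = 6435 · 256 · (-1) = -1647360.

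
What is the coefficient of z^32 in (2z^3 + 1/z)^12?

24576

General term: C(12,j)·(2z^3)^j·(1/z)^(12-j), with z-exponent 3j − 1(12−j) = 4j − 12.
Set 4j − 12 = 32: j = 11.
C(12,11) = 12; 2^11 = 2048; 1^1 = 1.
Coefficient = 12 · 2048 · 1 = 24576.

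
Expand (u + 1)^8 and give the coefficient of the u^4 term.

The general term is C(8,j)·(u)^j·(1)^(8-j); the u^4 term has j = 4.
C(8,4) = 70.
Coefficient = C(8,4) = 70.

70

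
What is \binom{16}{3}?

560

C(16,3) = (16·15·14) / 3! = 3360 / 6 = 560.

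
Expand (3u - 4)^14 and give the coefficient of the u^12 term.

The general term is C(14,j)·(3u)^j·(-4)^(14-j); the u^12 term has j = 12.
C(14,12) = 91.
Coefficient = C(14,12) · 3^12 · (-4)^2 = 91 · 531441 · 16 = 773778096.

773778096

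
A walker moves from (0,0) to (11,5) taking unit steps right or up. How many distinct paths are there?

4368

Each path is a sequence of 16 steps with 11 rights: C(16,11) = 4368.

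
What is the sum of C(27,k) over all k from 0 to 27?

134217728

The entries of row 27 sum to 2^27 = 134217728.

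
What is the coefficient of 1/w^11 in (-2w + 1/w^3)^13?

General term: C(13,j)·(-2w)^j·(1/w^3)^(13-j), with w-exponent 1j − 3(13−j) = 4j − 39.
Set 4j − 39 = -11: j = 7.
C(13,7) = 1716; (-2)^7 = -128; 1^6 = 1.
Coefficient = 1716 · (-128) · 1 = -219648.

-219648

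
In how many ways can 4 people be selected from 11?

This is C(11,4) = 330.

330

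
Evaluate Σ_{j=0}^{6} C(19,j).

43796

1 + 19 + 171 + 969 + 3876 + 11628 + 27132 = 43796.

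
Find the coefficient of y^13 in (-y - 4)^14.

The general term is C(14,j)·(-y)^j·(-4)^(14-j); the y^13 term has j = 13.
C(14,13) = 14.
Coefficient = C(14,13) · (-1)^13 · (-4)^1 = 14 · (-1) · (-4) = 56.

56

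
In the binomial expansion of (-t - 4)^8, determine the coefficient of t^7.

32

The general term is C(8,j)·(-t)^j·(-4)^(8-j); the t^7 term has j = 7.
C(8,7) = 8.
Coefficient = C(8,7) · (-1)^7 · (-4)^1 = 8 · (-1) · (-4) = 32.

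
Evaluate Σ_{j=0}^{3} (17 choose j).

1 + 17 + 136 + 680 = 834.

834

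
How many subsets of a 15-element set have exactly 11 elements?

Choose the 11 positions: C(15,11) = 1365.

1365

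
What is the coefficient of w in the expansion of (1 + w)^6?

6

The general term is C(6,j)·(1)^j·(w)^(6-j); the w^1 term has j = 5.
C(6,5) = 6.
Coefficient = C(6,5) = 6.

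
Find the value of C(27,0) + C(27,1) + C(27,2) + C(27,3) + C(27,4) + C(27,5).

101584

1 + 27 + 351 + 2925 + 17550 + 80730 = 101584.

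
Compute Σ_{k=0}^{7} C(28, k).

1683218

1 + 28 + 378 + 3276 + 20475 + 98280 + 376740 + 1184040 = 1683218.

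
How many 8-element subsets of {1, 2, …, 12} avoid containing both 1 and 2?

285

All 8-subsets: C(12,8) = 495. Those containing both fixed elements: C(10,6) = 210.
495 − 210 = 285.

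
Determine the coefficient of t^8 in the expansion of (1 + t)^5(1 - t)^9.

Coefficient of t^8 = Σ_{j} C(5,j)·1^j·C(9,8-j)·(-1)^(8-j) for j from 0 to 5.
= 9 + (-180) + 840 + (-1260) + 630 + (-84) = -45.

-45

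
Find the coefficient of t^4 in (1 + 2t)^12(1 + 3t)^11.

330330

Coefficient of t^4 = Σ_{j} C(12,j)·2^j·C(11,4-j)·3^(4-j) for j from 0 to 4.
= 26730 + 106920 + 130680 + 58080 + 7920 = 330330.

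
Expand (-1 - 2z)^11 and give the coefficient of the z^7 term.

-42240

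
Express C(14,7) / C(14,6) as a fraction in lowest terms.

8/7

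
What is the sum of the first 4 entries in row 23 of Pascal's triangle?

2048

1 + 23 + 253 + 1771 = 2048.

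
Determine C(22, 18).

C(22,18) = C(22,4) by symmetry.
C(22,4) = (22·21·20·19) / 4! = 175560 / 24 = 7315.

7315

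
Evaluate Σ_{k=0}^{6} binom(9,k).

1 + 9 + 36 + 84 + 126 + 126 + 84 = 466.

466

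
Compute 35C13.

C(35,13) = (35·34·33·32·31·30·29·28·27·26·25·24·23) / 13! = 9193186188426240000 / 6227020800 = 1476337800.

1476337800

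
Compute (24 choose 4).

10626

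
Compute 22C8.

319770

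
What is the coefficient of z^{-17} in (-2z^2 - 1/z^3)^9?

-144

General term: C(9,j)·(-2z^2)^j·(-1/z^3)^(9-j), with z-exponent 2j − 3(9−j) = 5j − 27.
Set 5j − 27 = -17: j = 2.
C(9,2) = 36; (-2)^2 = 4; (-1)^7 = -1.
Coefficient = 36 · 4 · (-1) = -144.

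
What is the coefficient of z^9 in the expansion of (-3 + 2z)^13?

29652480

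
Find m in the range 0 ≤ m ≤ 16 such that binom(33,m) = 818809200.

14

C(33,m) increases on 0 ≤ m ≤ 16. C(33,13) = 573166440 and C(33,14) = 818809200, so m = 14.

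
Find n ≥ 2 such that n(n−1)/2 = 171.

19

n(n−1)/2 = 171 ⇒ n(n−1) = 342. Since 19·18 = 342, n = 19.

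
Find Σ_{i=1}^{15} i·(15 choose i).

Differentiating (1+x)^15 and setting x=1: Σ i·C(15,i) = 15·2^14 = 245760.

245760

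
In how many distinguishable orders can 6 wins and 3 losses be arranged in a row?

84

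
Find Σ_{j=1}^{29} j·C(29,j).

7784628224

Differentiating (1+x)^29 and setting x=1: Σ j·C(29,j) = 29·2^28 = 7784628224.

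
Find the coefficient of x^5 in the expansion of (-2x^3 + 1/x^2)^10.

-8064

General term: C(10,j)·(-2x^3)^j·(1/x^2)^(10-j), with x-exponent 3j − 2(10−j) = 5j − 20.
Set 5j − 20 = 5: j = 5.
C(10,5) = 252; (-2)^5 = -32; 1^5 = 1.
Coefficient = 252 · (-32) · 1 = -8064.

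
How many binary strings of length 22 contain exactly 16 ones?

Choose the 16 positions: C(22,16) = 74613.

74613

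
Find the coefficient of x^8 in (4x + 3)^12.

The general term is C(12,j)·(4x)^j·(3)^(12-j); the x^8 term has j = 8.
C(12,8) = 495.
Coefficient = C(12,8) · 4^8 · 3^4 = 495 · 65536 · 81 = 2627665920.

2627665920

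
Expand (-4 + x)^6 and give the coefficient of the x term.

The general term is C(6,j)·(-4)^j·(x)^(6-j); the x^1 term has j = 5.
C(6,5) = 6.
Coefficient = C(6,5) · (-4)^5 = 6 · (-1024) = -6144.

-6144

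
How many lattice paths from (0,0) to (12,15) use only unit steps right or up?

Each path is a sequence of 27 steps with 12 rights: C(27,12) = 17383860.

17383860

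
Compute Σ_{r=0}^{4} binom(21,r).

7547

1 + 21 + 210 + 1330 + 5985 = 7547.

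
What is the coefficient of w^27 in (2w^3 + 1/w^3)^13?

159744

General term: C(13,j)·(2w^3)^j·(1/w^3)^(13-j), with w-exponent 3j − 3(13−j) = 6j − 39.
Set 6j − 39 = 27: j = 11.
C(13,11) = 78; 2^11 = 2048; 1^2 = 1.
Coefficient = 78 · 2048 · 1 = 159744.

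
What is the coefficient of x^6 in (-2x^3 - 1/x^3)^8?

1792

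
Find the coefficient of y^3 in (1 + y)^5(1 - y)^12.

Coefficient of y^3 = Σ_{j} C(5,j)·1^j·C(12,3-j)·(-1)^(3-j) for j from 0 to 3.
= (-220) + 330 + (-120) + 10 = 0.

0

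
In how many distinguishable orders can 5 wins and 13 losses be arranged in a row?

8568

Choose positions for the wins: C(18,5) = 8568.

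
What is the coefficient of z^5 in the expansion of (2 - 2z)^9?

-64512

The general term is C(9,j)·(2)^j·(-2z)^(9-j); the z^5 term has j = 4.
C(9,4) = 126.
Coefficient = C(9,4) · 2^4 · (-2)^5 = 126 · 16 · (-32) = -64512.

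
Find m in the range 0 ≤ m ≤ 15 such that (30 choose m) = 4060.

3

C(30,m) increases on 0 ≤ m ≤ 15. C(30,2) = 435 and C(30,3) = 4060, so m = 3.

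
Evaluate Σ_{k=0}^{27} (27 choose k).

The entries of row 27 sum to 2^27 = 134217728.

134217728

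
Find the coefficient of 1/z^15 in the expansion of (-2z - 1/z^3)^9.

General term: C(9,j)·(-2z)^j·(-1/z^3)^(9-j), with z-exponent 1j − 3(9−j) = 4j − 27.
Set 4j − 27 = -15: j = 3.
C(9,3) = 84; (-2)^3 = -8; (-1)^6 = 1.
Coefficient = 84 · (-8) · 1 = -672.

-672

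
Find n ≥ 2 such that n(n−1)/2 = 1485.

55

n(n−1)/2 = 1485 ⇒ n(n−1) = 2970. Since 55·54 = 2970, n = 55.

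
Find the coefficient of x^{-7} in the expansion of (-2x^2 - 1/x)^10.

20

General term: C(10,j)·(-2x^2)^j·(-1/x)^(10-j), with x-exponent 2j − 1(10−j) = 3j − 10.
Set 3j − 10 = -7: j = 1.
C(10,1) = 10; (-2)^1 = -2; (-1)^9 = -1.
Coefficient = 10 · (-2) · (-1) = 20.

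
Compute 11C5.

C(11,5) = (11·10·9·8·7) / 5! = 55440 / 120 = 462.

462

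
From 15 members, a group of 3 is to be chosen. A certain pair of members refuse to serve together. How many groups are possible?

442

All 3-subsets: C(15,3) = 455. Those containing both fixed elements: C(13,1) = 13.
455 − 13 = 442.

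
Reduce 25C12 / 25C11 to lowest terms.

C(n,k+1)/C(n,k) = (n−k)/(k+1) = (25−11)/(11+1) = 14/12 = 7/6.

7/6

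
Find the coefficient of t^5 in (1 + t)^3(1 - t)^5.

-6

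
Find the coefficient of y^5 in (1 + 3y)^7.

5103

The general term is C(7,j)·(1)^j·(3y)^(7-j); the y^5 term has j = 2.
C(7,2) = 21.
Coefficient = C(7,2) · 3^5 = 21 · 243 = 5103.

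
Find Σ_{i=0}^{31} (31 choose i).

2147483648

The entries of row 31 sum to 2^31 = 2147483648.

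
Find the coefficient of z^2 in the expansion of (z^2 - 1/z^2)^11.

-462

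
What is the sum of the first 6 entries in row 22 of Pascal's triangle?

1 + 22 + 231 + 1540 + 7315 + 26334 = 35443.

35443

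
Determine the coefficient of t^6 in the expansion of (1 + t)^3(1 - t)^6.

Coefficient of t^6 = Σ_{j} C(3,j)·1^j·C(6,6-j)·(-1)^(6-j) for j from 0 to 3.
= 1 + (-18) + 45 + (-20) = 8.

8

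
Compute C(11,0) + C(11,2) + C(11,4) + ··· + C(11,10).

Even-j terms of row 11 sum to 2^10 = 1024.

1024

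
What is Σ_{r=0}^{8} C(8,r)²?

12870

Σ C(8,r)² is the coefficient of x^8 in (1+x)^8(1+x)^8 = (1+x)^16, i.e. C(16,8) = 12870.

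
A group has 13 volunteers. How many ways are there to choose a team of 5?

1287

This is C(13,5) = 1287.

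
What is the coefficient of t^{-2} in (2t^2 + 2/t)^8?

General term: C(8,j)·(2t^2)^j·(2/t)^(8-j), with t-exponent 2j − 1(8−j) = 3j − 8.
Set 3j − 8 = -2: j = 2.
C(8,2) = 28; 2^2 = 4; 2^6 = 64.
Coefficient = 28 · 4 · 64 = 7168.

7168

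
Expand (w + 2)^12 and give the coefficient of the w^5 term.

101376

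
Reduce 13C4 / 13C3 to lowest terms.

5/2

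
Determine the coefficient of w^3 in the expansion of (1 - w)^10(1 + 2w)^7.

Coefficient of w^3 = Σ_{j} C(10,j)·(-1)^j·C(7,3-j)·2^(3-j) for j from 0 to 3.
= 280 + (-840) + 630 + (-120) = -50.

-50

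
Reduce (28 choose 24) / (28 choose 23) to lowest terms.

5/24

C(n,k+1)/C(n,k) = (n−k)/(k+1) = (28−23)/(23+1) = 5/24.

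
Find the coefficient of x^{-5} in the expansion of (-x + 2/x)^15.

General term: C(15,j)·(-x)^j·(2/x)^(15-j), with x-exponent 1j − 1(15−j) = 2j − 15.
Set 2j − 15 = -5: j = 5.
C(15,5) = 3003; (-1)^5 = -1; 2^10 = 1024.
Coefficient = 3003 · (-1) · 1024 = -3075072.

-3075072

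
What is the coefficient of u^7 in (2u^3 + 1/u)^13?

General term: C(13,j)·(2u^3)^j·(1/u)^(13-j), with u-exponent 3j − 1(13−j) = 4j − 13.
Set 4j − 13 = 7: j = 5.
C(13,5) = 1287; 2^5 = 32; 1^8 = 1.
Coefficient = 1287 · 32 · 1 = 41184.

41184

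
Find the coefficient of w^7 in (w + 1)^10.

120

The general term is C(10,j)·(w)^j·(1)^(10-j); the w^7 term has j = 7.
C(10,7) = 120.
Coefficient = C(10,7) = 120.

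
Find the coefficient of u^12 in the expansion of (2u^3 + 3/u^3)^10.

414720

General term: C(10,j)·(2u^3)^j·(3/u^3)^(10-j), with u-exponent 3j − 3(10−j) = 6j − 30.
Set 6j − 30 = 12: j = 7.
C(10,7) = 120; 2^7 = 128; 3^3 = 27.
Coefficient = 120 · 128 · 27 = 414720.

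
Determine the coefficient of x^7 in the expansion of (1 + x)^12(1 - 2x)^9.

2880

Coefficient of x^7 = Σ_{j} C(12,j)·1^j·C(9,7-j)·(-2)^(7-j) for j from 0 to 7.
= (-4608) + 64512 + (-266112) + 443520 + (-332640) + 114048 + (-16632) + 792 = 2880.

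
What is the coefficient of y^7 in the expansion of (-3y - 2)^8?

34992

The general term is C(8,j)·(-3y)^j·(-2)^(8-j); the y^7 term has j = 7.
C(8,7) = 8.
Coefficient = C(8,7) · (-3)^7 · (-2)^1 = 8 · (-2187) · (-2) = 34992.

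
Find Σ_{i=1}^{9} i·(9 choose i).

2304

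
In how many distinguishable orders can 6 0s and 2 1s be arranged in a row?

Choose positions for the 0s: C(8,6) = 28.

28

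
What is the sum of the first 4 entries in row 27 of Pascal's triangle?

3304

1 + 27 + 351 + 2925 = 3304.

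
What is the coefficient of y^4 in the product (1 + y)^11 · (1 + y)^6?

2380

(1 + y)^11(1 + y)^6 = (1 + y)^17, so the coefficient of y^4 is C(17,4)·1^4 = 2380·1 = 2380.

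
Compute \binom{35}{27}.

23535820

C(35,27) = C(35,8) by symmetry.
C(35,8) = (35·34·33·32·31·30·29·28) / 8! = 948964262400 / 40320 = 23535820.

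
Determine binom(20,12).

125970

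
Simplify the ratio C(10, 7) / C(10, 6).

4/7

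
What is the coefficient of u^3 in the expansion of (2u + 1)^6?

160

The general term is C(6,j)·(2u)^j·(1)^(6-j); the u^3 term has j = 3.
C(6,3) = 20.
Coefficient = C(6,3) · 2^3 = 20 · 8 = 160.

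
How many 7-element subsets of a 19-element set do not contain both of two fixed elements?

All 7-subsets: C(19,7) = 50388. Those containing both fixed elements: C(17,5) = 6188.
50388 − 6188 = 44200.

44200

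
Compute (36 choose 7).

C(36,7) = (36·35·34·33·32·31·30) / 7! = 42072307200 / 5040 = 8347680.

8347680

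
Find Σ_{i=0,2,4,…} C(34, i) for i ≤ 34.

8589934592

Half of (1+1)^34 + (1−1)^34 gives the even-index sum: 2^33 = 8589934592.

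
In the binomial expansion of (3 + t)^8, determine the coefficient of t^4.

5670

The general term is C(8,j)·(3)^j·(t)^(8-j); the t^4 term has j = 4.
C(8,4) = 70.
Coefficient = C(8,4) · 3^4 = 70 · 81 = 5670.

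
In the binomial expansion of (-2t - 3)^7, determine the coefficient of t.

The general term is C(7,j)·(-2t)^j·(-3)^(7-j); the t^1 term has j = 1.
C(7,1) = 7.
Coefficient = C(7,1) · (-2)^1 · (-3)^6 = 7 · (-2) · 729 = -10206.

-10206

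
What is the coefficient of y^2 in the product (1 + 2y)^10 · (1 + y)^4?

266

Coefficient of y^2 = Σ_{j} C(10,j)·2^j·C(4,2-j)·1^(2-j) for j from 0 to 2.
= 6 + 80 + 180 = 266.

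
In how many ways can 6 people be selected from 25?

177100

This is C(25,6) = 177100.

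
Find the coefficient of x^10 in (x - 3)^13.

-7722

The general term is C(13,j)·(x)^j·(-3)^(13-j); the x^10 term has j = 10.
C(13,10) = 286.
Coefficient = C(13,10) · (-3)^3 = 286 · (-27) = -7722.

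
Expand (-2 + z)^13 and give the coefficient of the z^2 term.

The general term is C(13,j)·(-2)^j·(z)^(13-j); the z^2 term has j = 11.
C(13,11) = 78.
Coefficient = C(13,11) · (-2)^11 = 78 · (-2048) = -159744.

-159744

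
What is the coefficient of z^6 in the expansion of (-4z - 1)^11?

The general term is C(11,j)·(-4z)^j·(-1)^(11-j); the z^6 term has j = 6.
C(11,6) = 462.
Coefficient = C(11,6) · (-4)^6 · (-1)^5 = 462 · 4096 · (-1) = -1892352.

-1892352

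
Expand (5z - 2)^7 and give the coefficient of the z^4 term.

The general term is C(7,j)·(5z)^j·(-2)^(7-j); the z^4 term has j = 4.
C(7,4) = 35.
Coefficient = C(7,4) · 5^4 · (-2)^3 = 35 · 625 · (-8) = -175000.

-175000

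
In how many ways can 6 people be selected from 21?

54264

This is C(21,6) = 54264.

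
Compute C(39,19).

68923264410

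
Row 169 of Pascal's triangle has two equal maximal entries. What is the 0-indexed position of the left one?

For odd n = 169, C(169,r) peaks at r = (n−1)/2 and (n+1)/2; the smaller is 84.

84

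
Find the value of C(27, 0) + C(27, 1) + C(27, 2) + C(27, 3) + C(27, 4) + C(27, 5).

1 + 27 + 351 + 2925 + 17550 + 80730 = 101584.

101584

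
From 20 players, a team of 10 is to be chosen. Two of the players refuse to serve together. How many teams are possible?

All 10-subsets: C(20,10) = 184756. Those containing both fixed elements: C(18,8) = 43758.
184756 − 43758 = 140998.

140998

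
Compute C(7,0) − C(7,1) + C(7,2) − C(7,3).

The partial alternating sum Σ_{k=0}^{3} (−1)^k C(7,k) = (−1)^3 C(6,3) = -20.

-20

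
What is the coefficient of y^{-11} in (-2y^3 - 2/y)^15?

General term: C(15,j)·(-2y^3)^j·(-2/y)^(15-j), with y-exponent 3j − 1(15−j) = 4j − 15.
Set 4j − 15 = -11: j = 1.
C(15,1) = 15; (-2)^1 = -2; (-2)^14 = 16384.
Coefficient = 15 · (-2) · 16384 = -491520.

-491520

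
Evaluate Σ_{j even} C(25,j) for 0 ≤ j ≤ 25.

Even-j terms of row 25 sum to 2^24 = 16777216.

16777216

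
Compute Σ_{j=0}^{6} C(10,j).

1 + 10 + 45 + 120 + 210 + 252 + 210 = 848.

848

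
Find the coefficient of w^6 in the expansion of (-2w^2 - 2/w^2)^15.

General term: C(15,j)·(-2w^2)^j·(-2/w^2)^(15-j), with w-exponent 2j − 2(15−j) = 4j − 30.
Set 4j − 30 = 6: j = 9.
C(15,9) = 5005; (-2)^9 = -512; (-2)^6 = 64.
Coefficient = 5005 · (-512) · 64 = -164003840.

-164003840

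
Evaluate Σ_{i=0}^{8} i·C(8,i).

Since i·C(8,i) = 8·C(7,i−1), the sum is 8·2^7 = 8·128 = 1024.

1024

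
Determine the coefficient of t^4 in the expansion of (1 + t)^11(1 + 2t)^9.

Coefficient of t^4 = Σ_{j} C(11,j)·1^j·C(9,4-j)·2^(4-j) for j from 0 to 4.
= 2016 + 7392 + 7920 + 2970 + 330 = 20628.

20628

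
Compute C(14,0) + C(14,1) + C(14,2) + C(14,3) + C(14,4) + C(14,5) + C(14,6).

6476

1 + 14 + 91 + 364 + 1001 + 2002 + 3003 = 6476.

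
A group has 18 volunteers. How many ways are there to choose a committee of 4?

This is C(18,4) = 3060.

3060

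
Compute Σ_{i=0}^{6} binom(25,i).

245506

1 + 25 + 300 + 2300 + 12650 + 53130 + 177100 = 245506.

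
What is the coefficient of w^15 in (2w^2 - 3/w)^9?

General term: C(9,j)·(2w^2)^j·(-3/w)^(9-j), with w-exponent 2j − 1(9−j) = 3j − 9.
Set 3j − 9 = 15: j = 8.
C(9,8) = 9; 2^8 = 256; (-3)^1 = -3.
Coefficient = 9 · 256 · (-3) = -6912.

-6912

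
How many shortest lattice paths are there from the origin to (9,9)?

48620

Each path is a sequence of 18 steps with 9 rights: C(18,9) = 48620.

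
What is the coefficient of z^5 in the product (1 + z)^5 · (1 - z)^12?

Coefficient of z^5 = Σ_{j} C(5,j)·1^j·C(12,5-j)·(-1)^(5-j) for j from 0 to 5.
= (-792) + 2475 + (-2200) + 660 + (-60) + 1 = 84.

84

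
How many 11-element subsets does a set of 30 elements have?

C(30,11) = (30·29·28·27·26·25·24·23·22·21·20) / 11! = 2180547008640000 / 39916800 = 54627300.

54627300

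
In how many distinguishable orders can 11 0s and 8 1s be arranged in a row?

75582

Choose positions for the 0s: C(19,11) = 75582.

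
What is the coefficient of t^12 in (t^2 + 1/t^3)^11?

General term: C(11,j)·(t^2)^j·(1/t^3)^(11-j), with t-exponent 2j − 3(11−j) = 5j − 33.
Set 5j − 33 = 12: j = 9.
C(11,9) = 55; 1^9 = 1; 1^2 = 1.
Coefficient = 55 · 1 · 1 = 55.

55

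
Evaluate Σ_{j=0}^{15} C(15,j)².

155117520

Σ C(15,j)² is the coefficient of x^15 in (1+x)^15(1+x)^15 = (1+x)^30, i.e. C(30,15) = 155117520.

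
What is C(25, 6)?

C(25,6) = (25·24·23·22·21·20) / 6! = 127512000 / 720 = 177100.

177100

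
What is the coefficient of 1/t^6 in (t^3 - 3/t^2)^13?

-14073345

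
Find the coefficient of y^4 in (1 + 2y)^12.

7920

The general term is C(12,j)·(1)^j·(2y)^(12-j); the y^4 term has j = 8.
C(12,8) = 495.
Coefficient = C(12,8) · 2^4 = 495 · 16 = 7920.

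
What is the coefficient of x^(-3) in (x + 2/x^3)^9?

General term: C(9,j)·(x)^j·(2/x^3)^(9-j), with x-exponent 1j − 3(9−j) = 4j − 27.
Set 4j − 27 = -3: j = 6.
C(9,6) = 84; 1^6 = 1; 2^3 = 8.
Coefficient = 84 · 1 · 8 = 672.

672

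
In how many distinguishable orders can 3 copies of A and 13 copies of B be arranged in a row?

560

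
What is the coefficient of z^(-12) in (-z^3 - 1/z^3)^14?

General term: C(14,j)·(-z^3)^j·(-1/z^3)^(14-j), with z-exponent 3j − 3(14−j) = 6j − 42.
Set 6j − 42 = -12: j = 5.
C(14,5) = 2002; (-1)^5 = -1; (-1)^9 = -1.
Coefficient = 2002 · (-1) · (-1) = 2002.

2002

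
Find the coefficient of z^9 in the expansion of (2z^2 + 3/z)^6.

General term: C(6,j)·(2z^2)^j·(3/z)^(6-j), with z-exponent 2j − 1(6−j) = 3j − 6.
Set 3j − 6 = 9: j = 5.
C(6,5) = 6; 2^5 = 32; 3^1 = 3.
Coefficient = 6 · 32 · 3 = 576.

576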